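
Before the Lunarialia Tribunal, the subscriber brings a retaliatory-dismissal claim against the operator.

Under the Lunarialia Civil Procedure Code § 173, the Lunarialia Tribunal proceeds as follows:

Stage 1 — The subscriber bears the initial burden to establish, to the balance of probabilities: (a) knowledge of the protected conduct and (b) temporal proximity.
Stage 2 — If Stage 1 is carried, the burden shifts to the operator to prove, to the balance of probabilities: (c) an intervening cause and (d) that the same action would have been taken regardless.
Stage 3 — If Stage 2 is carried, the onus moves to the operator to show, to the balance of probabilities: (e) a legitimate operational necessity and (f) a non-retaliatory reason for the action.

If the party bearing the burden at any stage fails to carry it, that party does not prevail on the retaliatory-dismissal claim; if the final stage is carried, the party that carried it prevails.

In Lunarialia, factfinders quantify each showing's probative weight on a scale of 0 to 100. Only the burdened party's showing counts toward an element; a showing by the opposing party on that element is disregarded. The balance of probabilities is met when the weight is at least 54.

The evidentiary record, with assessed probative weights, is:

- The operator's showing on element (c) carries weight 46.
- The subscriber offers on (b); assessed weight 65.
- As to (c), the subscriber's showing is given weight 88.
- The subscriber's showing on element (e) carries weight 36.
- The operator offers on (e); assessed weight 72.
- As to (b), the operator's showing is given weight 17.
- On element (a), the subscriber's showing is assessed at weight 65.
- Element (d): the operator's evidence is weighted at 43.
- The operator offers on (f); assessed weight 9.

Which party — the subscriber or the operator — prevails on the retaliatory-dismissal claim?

subscriber

Stage 1 (subscriber, the balance of probabilities, weight is at least 54): (a) 65 ≥ 54 — meets; (b) 65 (operator's 17 disregarded) ≥ 54 — meets.
  The subscriber carries Stage 1; the operator now bears the burden.
Stage 2 (operator, the balance of probabilities, weight is at least 54): (c) 46 (subscriber's 88 disregarded) < 54 — fails; (d) 43 < 54 — fails.
  Stage 2 not carried; the operator fails its burden.
The analysis ends at Stage 2; the subscriber prevails.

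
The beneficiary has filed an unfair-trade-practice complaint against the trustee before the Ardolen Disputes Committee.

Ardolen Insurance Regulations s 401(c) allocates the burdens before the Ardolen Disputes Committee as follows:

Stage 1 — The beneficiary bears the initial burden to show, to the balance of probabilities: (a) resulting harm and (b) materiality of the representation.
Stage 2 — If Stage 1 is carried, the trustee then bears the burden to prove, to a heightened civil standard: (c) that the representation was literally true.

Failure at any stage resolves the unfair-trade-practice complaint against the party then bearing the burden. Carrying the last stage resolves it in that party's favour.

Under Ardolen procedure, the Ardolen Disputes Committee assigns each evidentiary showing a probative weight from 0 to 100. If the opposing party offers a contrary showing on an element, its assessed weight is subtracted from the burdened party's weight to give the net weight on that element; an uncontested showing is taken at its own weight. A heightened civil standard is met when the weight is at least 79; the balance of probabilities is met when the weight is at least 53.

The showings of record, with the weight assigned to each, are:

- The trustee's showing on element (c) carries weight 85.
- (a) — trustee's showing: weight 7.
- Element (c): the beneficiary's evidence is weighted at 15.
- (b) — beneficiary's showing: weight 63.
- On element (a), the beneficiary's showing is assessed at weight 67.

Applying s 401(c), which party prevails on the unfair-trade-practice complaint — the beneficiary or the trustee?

beneficiary

Stage 1 (beneficiary, the balance of probabilities, weight is at least 53): (a) net 67−7=60 ≥ 53 — meets; (b) 63 ≥ 53 — meets.
  Stage 1 carried; the burden shifts to the trustee.
Stage 2 (trustee, a heightened civil standard, weight is at least 79): (c) net 85−15=70 < 79 — fails.
  The trustee does not carry Stage 2.
The analysis ends at Stage 2; the beneficiary prevails.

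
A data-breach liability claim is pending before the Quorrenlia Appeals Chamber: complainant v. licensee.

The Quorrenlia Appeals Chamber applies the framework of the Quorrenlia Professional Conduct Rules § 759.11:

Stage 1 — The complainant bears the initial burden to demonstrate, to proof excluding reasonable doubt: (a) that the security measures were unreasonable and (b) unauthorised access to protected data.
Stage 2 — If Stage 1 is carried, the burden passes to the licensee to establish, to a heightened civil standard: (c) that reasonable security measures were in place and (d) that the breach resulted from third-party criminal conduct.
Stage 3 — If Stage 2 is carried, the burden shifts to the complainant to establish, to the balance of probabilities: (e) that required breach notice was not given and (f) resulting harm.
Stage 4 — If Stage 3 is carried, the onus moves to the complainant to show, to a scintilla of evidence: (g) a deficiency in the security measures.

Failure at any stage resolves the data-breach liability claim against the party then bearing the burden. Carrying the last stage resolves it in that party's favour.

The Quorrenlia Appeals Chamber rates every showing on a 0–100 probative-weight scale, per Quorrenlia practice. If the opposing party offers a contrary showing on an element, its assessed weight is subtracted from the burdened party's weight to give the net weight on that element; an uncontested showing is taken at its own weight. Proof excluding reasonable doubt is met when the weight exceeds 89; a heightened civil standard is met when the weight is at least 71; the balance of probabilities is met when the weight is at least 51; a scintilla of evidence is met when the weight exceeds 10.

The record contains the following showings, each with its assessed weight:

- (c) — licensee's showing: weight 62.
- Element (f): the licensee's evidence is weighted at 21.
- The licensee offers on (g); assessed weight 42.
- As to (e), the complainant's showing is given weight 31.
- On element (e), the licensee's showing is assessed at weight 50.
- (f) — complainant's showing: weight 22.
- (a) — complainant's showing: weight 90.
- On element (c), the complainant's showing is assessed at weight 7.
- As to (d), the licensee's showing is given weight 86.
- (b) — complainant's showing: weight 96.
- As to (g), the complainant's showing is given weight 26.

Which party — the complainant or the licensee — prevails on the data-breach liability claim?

Stage 1 (complainant, proof excluding reasonable doubt, weight exceeds 89): (a) 90 > 89 — meets; (b) 96 > 89 — meets.
  Stage 1 carried; the burden shifts to the licensee.
Stage 2 (licensee, a heightened civil standard, weight is at least 71): (c) net 62−7=55 < 71 — fails; (d) 86 ≥ 71 — meets.
  Stage 2 not carried; the licensee fails its burden.
The analysis ends at Stage 2; the complainant prevails.

complainant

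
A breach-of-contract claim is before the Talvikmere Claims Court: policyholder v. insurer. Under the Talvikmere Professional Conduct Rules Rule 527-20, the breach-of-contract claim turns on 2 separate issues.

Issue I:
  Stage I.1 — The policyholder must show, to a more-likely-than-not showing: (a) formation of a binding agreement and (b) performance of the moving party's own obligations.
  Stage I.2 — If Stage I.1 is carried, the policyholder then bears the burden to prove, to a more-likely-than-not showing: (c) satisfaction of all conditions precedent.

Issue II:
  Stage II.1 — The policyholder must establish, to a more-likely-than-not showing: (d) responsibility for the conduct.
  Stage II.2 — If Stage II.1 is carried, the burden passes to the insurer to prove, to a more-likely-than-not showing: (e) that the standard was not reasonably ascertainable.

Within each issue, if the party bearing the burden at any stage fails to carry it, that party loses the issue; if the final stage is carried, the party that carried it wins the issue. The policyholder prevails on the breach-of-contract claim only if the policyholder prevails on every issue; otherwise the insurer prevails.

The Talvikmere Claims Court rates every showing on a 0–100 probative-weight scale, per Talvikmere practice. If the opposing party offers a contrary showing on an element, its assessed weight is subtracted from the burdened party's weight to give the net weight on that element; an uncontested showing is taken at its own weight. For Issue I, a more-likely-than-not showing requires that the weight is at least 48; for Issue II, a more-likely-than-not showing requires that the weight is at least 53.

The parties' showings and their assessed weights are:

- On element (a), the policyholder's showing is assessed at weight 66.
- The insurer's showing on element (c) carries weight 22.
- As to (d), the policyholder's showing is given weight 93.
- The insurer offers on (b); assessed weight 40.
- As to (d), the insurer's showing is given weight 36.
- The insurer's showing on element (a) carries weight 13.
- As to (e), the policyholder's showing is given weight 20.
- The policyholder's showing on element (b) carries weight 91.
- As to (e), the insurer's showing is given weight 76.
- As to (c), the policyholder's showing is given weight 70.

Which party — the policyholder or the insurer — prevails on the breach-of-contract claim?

insurer

— Issue I —
At Stage I.1 the policyholder must meet a more-likely-than-not showing (weight is at least 48): on (a) the weight is 66 less the opposing 13 gives net 53, ≥ 48, so (a) meets the standard; on (b) the weight is 91 less the opposing 40 gives net 51, which does reach 48, so (b) meets the standard.
  Stage I.1 carried; the burden remains with the policyholder.
At Stage I.2 the policyholder must meet a more-likely-than-not showing (weight is at least 48): on (c) the weight is 70 less the opposing 22 gives net 48, ≥ 48, so (c) meets the standard.
  The policyholder carries the last stage.
All stages carried — the policyholder prevails on this issue.
— Issue II —
Stage II.1 — burden on policyholder; standard: a more-likely-than-not showing (weight is at least 53).
    (d): 93 − 36 = 57 ≥ 53 [met]
  All elements met. The burden passes to the insurer.
Stage II.2 — burden on insurer; standard: a more-likely-than-not showing (weight is at least 53).
    (e): 76 − 20 = 56 ≥ 53 [met]
  Stage II.2 carried; the final stage is satisfied.
Every stage carried; the insurer prevails on this issue.
Per-issue: Issue I → policyholder; Issue II → insurer. The policyholder must prevail on every issue; overall, the insurer prevails.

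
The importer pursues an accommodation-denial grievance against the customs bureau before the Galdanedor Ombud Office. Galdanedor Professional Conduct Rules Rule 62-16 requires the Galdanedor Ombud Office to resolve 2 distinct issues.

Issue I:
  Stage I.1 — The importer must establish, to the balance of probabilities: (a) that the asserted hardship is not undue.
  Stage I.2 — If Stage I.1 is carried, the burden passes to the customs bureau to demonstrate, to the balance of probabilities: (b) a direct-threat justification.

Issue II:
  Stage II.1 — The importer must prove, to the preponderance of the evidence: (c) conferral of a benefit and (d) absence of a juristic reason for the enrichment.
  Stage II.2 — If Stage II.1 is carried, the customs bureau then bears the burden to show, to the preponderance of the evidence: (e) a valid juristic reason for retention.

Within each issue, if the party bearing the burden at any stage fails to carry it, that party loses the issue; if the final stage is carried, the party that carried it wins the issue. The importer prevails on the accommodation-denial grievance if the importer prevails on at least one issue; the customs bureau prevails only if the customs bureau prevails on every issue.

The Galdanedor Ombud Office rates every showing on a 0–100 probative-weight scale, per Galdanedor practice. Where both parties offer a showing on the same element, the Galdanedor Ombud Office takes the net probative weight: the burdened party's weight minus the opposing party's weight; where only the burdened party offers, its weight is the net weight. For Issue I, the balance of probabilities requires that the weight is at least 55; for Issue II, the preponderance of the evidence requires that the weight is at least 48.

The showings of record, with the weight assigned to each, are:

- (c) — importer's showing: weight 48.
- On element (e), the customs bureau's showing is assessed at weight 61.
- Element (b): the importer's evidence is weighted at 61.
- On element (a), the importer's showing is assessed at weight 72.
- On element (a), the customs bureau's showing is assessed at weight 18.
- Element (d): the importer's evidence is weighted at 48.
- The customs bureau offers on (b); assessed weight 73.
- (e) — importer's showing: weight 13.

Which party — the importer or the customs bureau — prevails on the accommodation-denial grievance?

— Issue I —
At Stage I.1 the importer must meet the balance of probabilities (weight is at least 55): on (a) the weight is 72 less the opposing 18 gives net 54, which does not reach 55, so (a) does not meet the standard.
  The importer does not carry Stage I.1.
The customs bureau prevails on this issue.
— Issue II —
Stage II.1 (importer, the preponderance of the evidence, weight is at least 48): (c) 48 ≥ 48 — meets; (d) 48 ≥ 48 — meets.
  Stage II.1 is satisfied; the onus moves to the customs bureau.
Stage II.2 (customs bureau, the preponderance of the evidence, weight is at least 48): (e) net 61−13=48 ≥ 48 — meets.
  Stage II.2 carried; the final stage is satisfied.
With every stage satisfied, the customs bureau prevails on this issue.
Per-issue: Issue I → customs bureau; Issue II → customs bureau. The importer must prevail on at least one issue; overall, the customs bureau prevails.

customs bureau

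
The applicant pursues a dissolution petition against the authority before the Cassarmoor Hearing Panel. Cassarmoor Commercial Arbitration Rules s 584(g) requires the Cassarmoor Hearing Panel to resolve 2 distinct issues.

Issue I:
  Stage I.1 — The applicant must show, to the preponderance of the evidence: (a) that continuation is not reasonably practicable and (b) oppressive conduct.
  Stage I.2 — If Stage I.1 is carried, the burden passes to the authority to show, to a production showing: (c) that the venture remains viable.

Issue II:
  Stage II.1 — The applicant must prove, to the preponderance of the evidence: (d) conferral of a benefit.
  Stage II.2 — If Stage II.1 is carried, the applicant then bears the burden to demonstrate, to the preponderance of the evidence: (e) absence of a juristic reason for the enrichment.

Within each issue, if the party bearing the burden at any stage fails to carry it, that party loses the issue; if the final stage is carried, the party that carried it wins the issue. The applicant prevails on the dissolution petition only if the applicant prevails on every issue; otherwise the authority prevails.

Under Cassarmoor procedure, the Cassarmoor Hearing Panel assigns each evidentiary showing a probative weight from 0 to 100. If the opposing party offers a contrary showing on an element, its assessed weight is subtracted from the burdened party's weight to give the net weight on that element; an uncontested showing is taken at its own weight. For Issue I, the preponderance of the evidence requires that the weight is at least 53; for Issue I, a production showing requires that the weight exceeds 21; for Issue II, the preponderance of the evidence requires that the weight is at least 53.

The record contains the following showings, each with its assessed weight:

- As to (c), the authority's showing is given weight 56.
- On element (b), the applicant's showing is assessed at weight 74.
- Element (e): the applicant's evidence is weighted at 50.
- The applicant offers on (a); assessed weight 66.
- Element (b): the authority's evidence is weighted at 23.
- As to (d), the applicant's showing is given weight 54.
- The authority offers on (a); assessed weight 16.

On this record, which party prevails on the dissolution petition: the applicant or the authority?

authority

— Issue I —
Stage I.1 (applicant, the preponderance of the evidence, weight is at least 53): (a) net 66−16=50 < 53 — fails; (b) net 74−23=51 < 53 — fails.
  The applicant does not carry Stage I.1.
The authority prevails on this issue.
— Issue II —
Stage II.1 (applicant, the preponderance of the evidence, weight is at least 53): (d) 54 ≥ 53 — meets.
  Stage II.1 is satisfied; the applicant continues to bear the burden.
Stage II.2 (applicant, the preponderance of the evidence, weight is at least 53): (e) 50 < 53 — fails.
  The applicant does not carry Stage II.2.
So the authority prevails on this issue.
Per-issue: Issue I → authority; Issue II → authority. The applicant must prevail on every issue; overall, the authority prevails.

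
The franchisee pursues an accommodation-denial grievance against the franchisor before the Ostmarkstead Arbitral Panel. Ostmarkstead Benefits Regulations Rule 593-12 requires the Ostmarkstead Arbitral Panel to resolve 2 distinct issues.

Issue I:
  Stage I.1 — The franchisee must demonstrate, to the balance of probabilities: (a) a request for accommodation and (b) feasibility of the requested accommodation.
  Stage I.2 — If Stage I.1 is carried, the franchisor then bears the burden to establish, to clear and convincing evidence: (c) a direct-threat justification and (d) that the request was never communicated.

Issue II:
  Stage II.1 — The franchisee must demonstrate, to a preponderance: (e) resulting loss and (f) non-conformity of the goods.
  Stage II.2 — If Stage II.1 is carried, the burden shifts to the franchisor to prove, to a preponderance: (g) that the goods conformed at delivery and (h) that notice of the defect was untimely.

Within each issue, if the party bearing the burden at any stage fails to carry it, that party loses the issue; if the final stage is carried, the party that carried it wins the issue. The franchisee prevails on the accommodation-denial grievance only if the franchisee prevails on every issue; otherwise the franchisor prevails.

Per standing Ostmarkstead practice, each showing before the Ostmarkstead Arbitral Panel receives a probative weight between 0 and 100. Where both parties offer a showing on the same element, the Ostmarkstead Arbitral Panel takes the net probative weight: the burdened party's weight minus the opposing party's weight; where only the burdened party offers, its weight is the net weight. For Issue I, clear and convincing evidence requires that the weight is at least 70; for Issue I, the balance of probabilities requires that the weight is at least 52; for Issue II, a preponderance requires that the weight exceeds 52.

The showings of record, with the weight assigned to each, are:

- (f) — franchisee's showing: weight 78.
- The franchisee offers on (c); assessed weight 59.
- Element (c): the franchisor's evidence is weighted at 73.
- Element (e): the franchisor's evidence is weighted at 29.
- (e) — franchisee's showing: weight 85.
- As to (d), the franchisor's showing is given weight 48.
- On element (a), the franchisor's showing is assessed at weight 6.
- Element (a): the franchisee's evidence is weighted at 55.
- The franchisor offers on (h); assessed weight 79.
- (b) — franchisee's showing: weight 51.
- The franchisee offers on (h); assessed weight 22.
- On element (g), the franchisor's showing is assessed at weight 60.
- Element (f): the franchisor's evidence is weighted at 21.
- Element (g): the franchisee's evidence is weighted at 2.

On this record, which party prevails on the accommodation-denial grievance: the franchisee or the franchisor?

franchisor

— Issue I —
Stage I.1 (franchisee, the balance of probabilities, weight is at least 52): (a) net 55−6=49 < 52 — fails; (b) 51 < 52 — fails.
  Stage I.1 not carried; the franchisee fails its burden.
So the franchisor prevails on this issue.
— Issue II —
At Stage II.1 the franchisee must meet a preponderance (weight exceeds 52): on (e) the weight is 85 less the opposing 29 gives net 56, which does exceed 52, so (e) meets the standard; on (f) the weight is 78 less the opposing 21 gives net 57, > 52, so (f) meets the standard.
  The franchisee carries Stage II.1; the franchisor now bears the burden.
At Stage II.2 the franchisor must meet a preponderance (weight exceeds 52): on (g) the weight is 60 less the opposing 2 gives net 58, > 52, so (g) meets the standard; on (h) the weight is 79 less the opposing 22 gives net 57, > 52, so (h) meets the standard.
  The franchisor carries the last stage.
Every stage carried; the franchisor prevails on this issue.
Per-issue: Issue I → franchisor; Issue II → franchisor. The franchisee must prevail on every issue; overall, the franchisor prevails.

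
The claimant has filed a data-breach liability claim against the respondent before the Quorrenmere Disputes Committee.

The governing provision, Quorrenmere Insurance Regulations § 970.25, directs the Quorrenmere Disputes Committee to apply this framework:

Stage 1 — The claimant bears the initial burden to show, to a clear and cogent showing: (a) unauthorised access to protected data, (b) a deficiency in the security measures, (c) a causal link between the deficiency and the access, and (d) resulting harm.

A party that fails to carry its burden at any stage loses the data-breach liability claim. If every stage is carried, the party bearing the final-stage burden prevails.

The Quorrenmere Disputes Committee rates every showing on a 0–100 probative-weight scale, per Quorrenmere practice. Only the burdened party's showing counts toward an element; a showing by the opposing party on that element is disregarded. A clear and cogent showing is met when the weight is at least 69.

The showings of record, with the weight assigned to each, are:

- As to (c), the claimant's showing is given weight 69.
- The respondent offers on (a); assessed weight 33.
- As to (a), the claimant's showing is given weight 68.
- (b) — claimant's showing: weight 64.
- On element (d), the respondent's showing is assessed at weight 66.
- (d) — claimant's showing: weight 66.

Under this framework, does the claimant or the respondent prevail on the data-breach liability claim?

respondent

At Stage 1 the claimant must meet a clear and cogent showing (weight is at least 69): on (a) the weight is 68 (the respondent's 33 is given no effect), which does not reach 69, so (a) does not meet the standard; on (b) the weight is 64, which does not reach 69, so (b) does not meet the standard; on (c) the weight is 69, ≥ 69, so (c) meets the standard; on (d) the weight is 66 (the respondent's 66 is given no effect), < 69, so (d) does not meet the standard.
  Not every element is met, so the claimant fails to carry Stage 1.
The respondent prevails.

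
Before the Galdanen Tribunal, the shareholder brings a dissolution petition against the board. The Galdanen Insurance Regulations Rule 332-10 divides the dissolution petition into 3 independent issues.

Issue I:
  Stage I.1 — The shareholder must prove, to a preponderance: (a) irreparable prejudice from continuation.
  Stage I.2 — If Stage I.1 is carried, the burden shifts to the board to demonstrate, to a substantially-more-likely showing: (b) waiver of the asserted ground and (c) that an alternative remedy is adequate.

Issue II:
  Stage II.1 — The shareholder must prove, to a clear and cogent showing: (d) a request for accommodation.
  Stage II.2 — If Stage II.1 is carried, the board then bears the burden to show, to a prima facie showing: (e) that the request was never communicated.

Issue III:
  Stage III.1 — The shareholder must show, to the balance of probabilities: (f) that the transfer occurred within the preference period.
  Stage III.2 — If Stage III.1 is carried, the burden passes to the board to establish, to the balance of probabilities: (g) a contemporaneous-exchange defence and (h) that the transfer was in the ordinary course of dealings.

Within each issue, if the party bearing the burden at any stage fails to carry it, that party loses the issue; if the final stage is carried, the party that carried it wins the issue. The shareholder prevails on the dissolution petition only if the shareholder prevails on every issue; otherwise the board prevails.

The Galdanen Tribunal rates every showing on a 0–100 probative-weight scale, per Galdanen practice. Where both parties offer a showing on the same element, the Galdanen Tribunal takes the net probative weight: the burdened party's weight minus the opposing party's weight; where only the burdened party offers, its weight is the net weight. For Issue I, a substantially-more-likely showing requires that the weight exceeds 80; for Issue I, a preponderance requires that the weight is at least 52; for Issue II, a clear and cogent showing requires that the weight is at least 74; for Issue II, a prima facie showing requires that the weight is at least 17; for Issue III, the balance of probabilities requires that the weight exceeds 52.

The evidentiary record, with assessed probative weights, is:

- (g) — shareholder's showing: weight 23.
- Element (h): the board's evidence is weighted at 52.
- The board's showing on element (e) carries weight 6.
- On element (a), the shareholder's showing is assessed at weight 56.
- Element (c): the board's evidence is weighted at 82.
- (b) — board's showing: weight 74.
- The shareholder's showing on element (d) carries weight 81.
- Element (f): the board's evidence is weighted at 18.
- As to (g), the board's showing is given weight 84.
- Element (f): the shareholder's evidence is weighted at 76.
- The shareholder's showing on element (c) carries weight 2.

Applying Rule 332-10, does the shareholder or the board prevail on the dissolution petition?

shareholder

— Issue I —
At Stage I.1 the shareholder must meet a preponderance (weight is at least 52): on (a) the weight is 56, which does reach 52, so (a) meets the standard.
  Stage I.1 carried; the burden shifts to the board.
At Stage I.2 the board must meet a substantially-more-likely showing (weight exceeds 80): on (b) the weight is 74, which does not exceed 80, so (b) does not meet the standard; on (c) the weight is 82 less the opposing 2 gives net 80, which does not exceed 80, so (c) does not meet the standard.
  The board does not carry Stage I.2.
The analysis ends at Stage I.2; the shareholder prevails on this issue.
— Issue II —
Stage II.1 — burden on shareholder; standard: a clear and cogent showing (weight is at least 74).
    (d): 81 ≥ 74 [met]
  The shareholder carries Stage II.1; the board now bears the burden.
Stage II.2 — burden on board; standard: a prima facie showing (weight is at least 17).
    (e): 6 < 17 [not met]
  The board does not carry Stage II.2.
So the shareholder prevails on this issue.
— Issue III —
At Stage III.1 the shareholder must meet the balance of probabilities (weight exceeds 52): on (f) the weight is 76 less the opposing 18 gives net 58, > 52, so (f) meets the standard.
  The shareholder carries Stage III.1; the board now bears the burden.
At Stage III.2 the board must meet the balance of probabilities (weight exceeds 52): on (g) the weight is 84 less the opposing 23 gives net 61, > 52, so (g) meets the standard; on (h) the weight is 52, ≤ 52, so (h) does not meet the standard.
  Not every element is met, so the board fails to carry Stage III.2.
The shareholder prevails on this issue.
Per-issue: Issue I → shareholder; Issue II → shareholder; Issue III → shareholder. The shareholder must prevail on every issue; overall, the shareholder prevails.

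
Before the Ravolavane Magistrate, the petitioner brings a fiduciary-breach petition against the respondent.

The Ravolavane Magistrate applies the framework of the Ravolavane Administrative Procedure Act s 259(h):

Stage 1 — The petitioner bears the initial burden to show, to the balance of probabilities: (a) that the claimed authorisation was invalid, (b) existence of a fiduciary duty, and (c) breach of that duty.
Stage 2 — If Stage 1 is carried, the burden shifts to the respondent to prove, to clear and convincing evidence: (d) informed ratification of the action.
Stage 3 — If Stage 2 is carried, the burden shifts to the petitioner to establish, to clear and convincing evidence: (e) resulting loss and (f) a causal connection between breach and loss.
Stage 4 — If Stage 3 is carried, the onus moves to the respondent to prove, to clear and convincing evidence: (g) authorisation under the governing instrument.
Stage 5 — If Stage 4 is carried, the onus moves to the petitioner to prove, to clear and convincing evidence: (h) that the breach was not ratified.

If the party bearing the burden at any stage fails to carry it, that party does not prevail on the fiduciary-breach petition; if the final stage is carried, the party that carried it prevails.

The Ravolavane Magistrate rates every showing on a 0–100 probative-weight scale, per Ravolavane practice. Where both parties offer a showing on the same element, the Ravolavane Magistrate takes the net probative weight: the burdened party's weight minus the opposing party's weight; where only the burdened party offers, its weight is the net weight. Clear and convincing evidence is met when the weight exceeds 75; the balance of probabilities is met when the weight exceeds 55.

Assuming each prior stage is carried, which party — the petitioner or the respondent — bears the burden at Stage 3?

Stage 3's rule assigns the burden to the petitioner (to clear and convincing evidence).

petitioner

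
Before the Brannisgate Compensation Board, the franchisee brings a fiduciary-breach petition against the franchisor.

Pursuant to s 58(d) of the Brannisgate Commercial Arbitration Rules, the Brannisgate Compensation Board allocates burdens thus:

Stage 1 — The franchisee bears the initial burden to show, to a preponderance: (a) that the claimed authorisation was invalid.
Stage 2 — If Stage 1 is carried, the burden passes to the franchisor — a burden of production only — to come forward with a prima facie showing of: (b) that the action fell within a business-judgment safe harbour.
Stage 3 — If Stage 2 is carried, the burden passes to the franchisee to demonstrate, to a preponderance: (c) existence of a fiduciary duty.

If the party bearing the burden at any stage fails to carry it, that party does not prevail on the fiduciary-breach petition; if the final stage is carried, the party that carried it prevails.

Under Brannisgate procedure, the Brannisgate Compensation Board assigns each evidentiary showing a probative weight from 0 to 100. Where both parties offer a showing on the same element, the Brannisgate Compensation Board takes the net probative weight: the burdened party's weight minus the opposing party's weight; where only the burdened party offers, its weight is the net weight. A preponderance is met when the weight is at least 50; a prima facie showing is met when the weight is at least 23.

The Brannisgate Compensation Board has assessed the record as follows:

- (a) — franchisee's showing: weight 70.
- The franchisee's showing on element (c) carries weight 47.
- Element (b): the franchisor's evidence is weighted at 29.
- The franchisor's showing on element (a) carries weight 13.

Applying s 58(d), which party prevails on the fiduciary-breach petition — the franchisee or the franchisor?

Stage 1 — burden on franchisee; standard: a preponderance (weight is at least 50).
    (a): 70 − 13 = 57 ≥ 50 [met]
  Stage 1 carried; the burden shifts to the franchisor.
Stage 2 — burden on franchisor; standard: a prima facie showing (weight is at least 23).
    (b): 29 ≥ 23 [met]
  Stage 2 is satisfied; the onus moves to the franchisee.
Stage 3 — burden on franchisee; standard: a preponderance (weight is at least 50).
    (c): 47 < 50 [not met]
  Not every element is met, so the franchisee fails to carry Stage 3.
So the franchisor prevails.

franchisor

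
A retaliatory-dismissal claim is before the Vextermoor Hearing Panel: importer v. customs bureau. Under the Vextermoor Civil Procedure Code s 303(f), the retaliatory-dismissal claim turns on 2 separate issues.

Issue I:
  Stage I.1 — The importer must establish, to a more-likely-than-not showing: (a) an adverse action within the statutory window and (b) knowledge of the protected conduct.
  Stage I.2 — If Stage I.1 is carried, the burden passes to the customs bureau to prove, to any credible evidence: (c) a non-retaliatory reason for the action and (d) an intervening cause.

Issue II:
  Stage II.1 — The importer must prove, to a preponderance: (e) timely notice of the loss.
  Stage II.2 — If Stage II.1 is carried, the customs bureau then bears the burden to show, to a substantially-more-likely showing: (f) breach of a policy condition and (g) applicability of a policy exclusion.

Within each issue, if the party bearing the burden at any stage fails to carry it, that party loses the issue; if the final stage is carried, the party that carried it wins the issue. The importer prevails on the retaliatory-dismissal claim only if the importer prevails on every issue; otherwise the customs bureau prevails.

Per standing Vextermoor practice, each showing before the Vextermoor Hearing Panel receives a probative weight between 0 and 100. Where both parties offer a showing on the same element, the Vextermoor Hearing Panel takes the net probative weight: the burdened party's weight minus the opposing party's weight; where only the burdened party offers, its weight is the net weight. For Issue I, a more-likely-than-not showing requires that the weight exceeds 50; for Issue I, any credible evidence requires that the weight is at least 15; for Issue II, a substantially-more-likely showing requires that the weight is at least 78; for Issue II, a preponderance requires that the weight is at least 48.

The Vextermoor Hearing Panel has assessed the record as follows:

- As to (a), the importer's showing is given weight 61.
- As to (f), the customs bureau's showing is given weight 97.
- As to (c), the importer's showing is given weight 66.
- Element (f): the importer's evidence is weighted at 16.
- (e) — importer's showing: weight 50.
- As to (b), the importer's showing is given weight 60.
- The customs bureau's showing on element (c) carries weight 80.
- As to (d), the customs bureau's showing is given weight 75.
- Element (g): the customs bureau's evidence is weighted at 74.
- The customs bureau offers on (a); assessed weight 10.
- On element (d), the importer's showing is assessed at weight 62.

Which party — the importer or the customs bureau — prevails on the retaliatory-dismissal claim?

— Issue I —
Stage I.1 (importer, a more-likely-than-not showing, weight exceeds 50): (a) net 61−10=51 > 50 — meets; (b) 60 > 50 — meets.
  Stage I.1 carried; the burden shifts to the customs bureau.
Stage I.2 (customs bureau, any credible evidence, weight is at least 15): (c) net 80−66=14 < 15 — fails; (d) net 75−62=13 < 15 — fails.
  Stage I.2 not carried; the customs bureau fails its burden.
The importer prevails on this issue.
— Issue II —
Stage II.1 (importer, a preponderance, weight is at least 48): (e) 50 ≥ 48 — meets.
  The importer carries Stage II.1; the customs bureau now bears the burden.
Stage II.2 (customs bureau, a substantially-more-likely showing, weight is at least 78): (f) net 97−16=81 ≥ 78 — meets; (g) 74 < 78 — fails.
  Stage II.2 not carried; the customs bureau fails its burden.
The analysis ends at Stage II.2; the importer prevails on this issue.
Per-issue: Issue I → importer; Issue II → importer. The importer must prevail on every issue; overall, the importer prevails.

importer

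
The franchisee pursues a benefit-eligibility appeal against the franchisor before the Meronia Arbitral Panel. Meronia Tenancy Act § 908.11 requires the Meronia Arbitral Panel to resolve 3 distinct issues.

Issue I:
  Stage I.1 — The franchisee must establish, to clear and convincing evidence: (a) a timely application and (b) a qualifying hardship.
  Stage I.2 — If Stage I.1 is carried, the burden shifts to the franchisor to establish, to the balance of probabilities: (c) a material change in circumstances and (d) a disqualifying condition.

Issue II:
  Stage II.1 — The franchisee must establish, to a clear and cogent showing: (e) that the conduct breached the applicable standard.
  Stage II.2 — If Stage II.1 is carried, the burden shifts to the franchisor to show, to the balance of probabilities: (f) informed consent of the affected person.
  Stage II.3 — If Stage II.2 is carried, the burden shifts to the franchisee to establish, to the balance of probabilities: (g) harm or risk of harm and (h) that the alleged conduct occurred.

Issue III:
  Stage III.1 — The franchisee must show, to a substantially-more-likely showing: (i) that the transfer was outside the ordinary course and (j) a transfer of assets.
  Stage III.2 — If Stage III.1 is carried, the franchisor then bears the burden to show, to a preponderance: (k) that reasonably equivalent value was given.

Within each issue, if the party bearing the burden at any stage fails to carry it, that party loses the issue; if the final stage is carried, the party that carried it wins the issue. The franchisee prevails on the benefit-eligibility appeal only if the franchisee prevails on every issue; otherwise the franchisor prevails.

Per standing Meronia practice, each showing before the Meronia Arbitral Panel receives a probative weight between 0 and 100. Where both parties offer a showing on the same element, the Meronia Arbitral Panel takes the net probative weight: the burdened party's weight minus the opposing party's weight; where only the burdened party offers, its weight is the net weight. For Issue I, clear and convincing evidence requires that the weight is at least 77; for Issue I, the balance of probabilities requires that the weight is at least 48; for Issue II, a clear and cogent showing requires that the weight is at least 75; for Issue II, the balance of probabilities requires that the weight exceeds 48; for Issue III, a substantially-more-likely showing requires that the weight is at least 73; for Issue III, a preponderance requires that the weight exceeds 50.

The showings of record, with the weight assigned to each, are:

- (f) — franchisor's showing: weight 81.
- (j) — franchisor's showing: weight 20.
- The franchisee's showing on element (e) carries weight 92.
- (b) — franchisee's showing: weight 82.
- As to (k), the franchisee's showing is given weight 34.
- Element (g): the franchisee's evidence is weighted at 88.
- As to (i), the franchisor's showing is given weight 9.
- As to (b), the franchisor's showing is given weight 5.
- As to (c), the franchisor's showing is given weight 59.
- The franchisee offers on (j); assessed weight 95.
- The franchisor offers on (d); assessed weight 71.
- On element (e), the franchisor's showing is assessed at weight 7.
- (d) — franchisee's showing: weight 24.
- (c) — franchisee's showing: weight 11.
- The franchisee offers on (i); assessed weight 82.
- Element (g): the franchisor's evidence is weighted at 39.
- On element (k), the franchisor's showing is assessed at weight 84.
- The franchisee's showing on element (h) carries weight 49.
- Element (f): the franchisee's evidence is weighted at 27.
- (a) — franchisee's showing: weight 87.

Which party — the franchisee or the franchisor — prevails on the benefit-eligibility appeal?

franchisee

— Issue I —
Stage I.1 — burden on franchisee; standard: clear and convincing evidence (weight is at least 77).
    (a): 87 ≥ 77 [met]
    (b): 82 − 5 = 77 ≥ 77 [met]
  Stage I.1 is satisfied; the onus moves to the franchisor.
Stage I.2 — burden on franchisor; standard: the balance of probabilities (weight is at least 48).
    (c): 59 − 11 = 48 ≥ 48 [met]
    (d): 71 − 24 = 47 < 48 [not met]
  The franchisor does not carry Stage I.2.
So the franchisee prevails on this issue.
— Issue II —
Stage II.1 (franchisee, a clear and cogent showing, weight is at least 75): (e) net 92−7=85 ≥ 75 — meets.
  Stage II.1 is satisfied; the onus moves to the franchisor.
Stage II.2 (franchisor, the balance of probabilities, weight exceeds 48): (f) net 81−27=54 > 48 — meets.
  The franchisor carries Stage II.2; the franchisee now bears the burden.
Stage II.3 (franchisee, the balance of probabilities, weight exceeds 48): (g) net 88−39=49 > 48 — meets; (h) 49 > 48 — meets.
  Stage II.3 carried; the final stage is satisfied.
Every stage carried; the franchisee prevails on this issue.
— Issue III —
At Stage III.1 the franchisee must meet a substantially-more-likely showing (weight is at least 73): on (i) the weight is 82 less the opposing 9 gives net 73, ≥ 73, so (i) meets the standard; on (j) the weight is 95 less the opposing 20 gives net 75, ≥ 73, so (j) meets the standard.
  Stage III.1 carried; the burden shifts to the franchisor.
At Stage III.2 the franchisor must meet a preponderance (weight exceeds 50): on (k) the weight is 84 less the opposing 34 gives net 50, which does not exceed 50, so (k) does not meet the standard.
  The franchisor does not carry Stage III.2.
The analysis ends at Stage III.2; the franchisee prevails on this issue.
Per-issue: Issue I → franchisee; Issue II → franchisee; Issue III → franchisee. The franchisee must prevail on every issue; overall, the franchisee prevails.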